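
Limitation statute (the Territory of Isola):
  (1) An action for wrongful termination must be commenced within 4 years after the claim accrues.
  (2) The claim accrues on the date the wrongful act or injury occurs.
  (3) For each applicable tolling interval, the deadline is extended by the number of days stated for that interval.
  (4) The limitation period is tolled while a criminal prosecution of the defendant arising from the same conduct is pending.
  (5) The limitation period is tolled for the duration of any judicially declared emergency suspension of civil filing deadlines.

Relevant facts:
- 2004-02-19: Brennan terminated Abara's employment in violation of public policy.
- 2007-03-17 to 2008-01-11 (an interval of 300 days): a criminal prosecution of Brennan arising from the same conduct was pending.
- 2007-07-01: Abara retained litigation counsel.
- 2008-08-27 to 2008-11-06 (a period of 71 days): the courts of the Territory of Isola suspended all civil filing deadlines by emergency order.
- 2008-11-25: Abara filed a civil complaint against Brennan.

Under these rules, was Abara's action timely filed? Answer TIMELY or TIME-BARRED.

TIMELY

The limitation period began to run on 2004-02-19.
4 years from 2004-02-19 is 2008-02-19.
The pending criminal prosecution from 2007-03-17 to 2008-01-11 tolled the period for 300 days, extending the deadline to 2008-12-15.
Because the emergency suspension of filing deadlines ran from 2008-08-27 to 2008-11-06, the deadline is extended by 71 days to 2009-02-24.
Nothing else in the chronology tolls or restarts the period.
Abara filed on 2008-11-25, before the 2009-02-24 deadline, so the action is timely.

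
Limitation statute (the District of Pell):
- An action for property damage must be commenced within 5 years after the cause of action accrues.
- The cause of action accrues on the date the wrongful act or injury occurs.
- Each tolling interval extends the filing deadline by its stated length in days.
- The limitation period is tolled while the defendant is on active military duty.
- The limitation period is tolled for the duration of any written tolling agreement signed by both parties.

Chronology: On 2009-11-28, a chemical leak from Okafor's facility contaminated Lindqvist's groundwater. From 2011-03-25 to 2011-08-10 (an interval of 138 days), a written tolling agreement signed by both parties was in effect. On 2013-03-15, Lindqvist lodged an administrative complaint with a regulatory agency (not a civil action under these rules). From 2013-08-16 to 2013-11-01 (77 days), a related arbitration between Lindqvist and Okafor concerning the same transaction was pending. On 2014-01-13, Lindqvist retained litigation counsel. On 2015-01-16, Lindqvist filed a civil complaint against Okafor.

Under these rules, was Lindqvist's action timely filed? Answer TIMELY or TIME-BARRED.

TIMELY

The claim accrued on 2009-11-28, when the wrongful act occurred.
The untolled deadline — 5 years after 2009-11-28 — is 2014-11-28.
The written tolling agreement from 2011-03-25 to 2011-08-10 tolled the period for 138 days, extending the deadline to 2015-04-15.
No stated provision tolls the period for a pending arbitration, so the interval from 2013-08-16 to 2013-11-01 has no effect on the deadline.
Nothing else in the chronology tolls or restarts the period.
Lindqvist filed on 2015-01-16, before the 2015-04-15 deadline, so the action is timely.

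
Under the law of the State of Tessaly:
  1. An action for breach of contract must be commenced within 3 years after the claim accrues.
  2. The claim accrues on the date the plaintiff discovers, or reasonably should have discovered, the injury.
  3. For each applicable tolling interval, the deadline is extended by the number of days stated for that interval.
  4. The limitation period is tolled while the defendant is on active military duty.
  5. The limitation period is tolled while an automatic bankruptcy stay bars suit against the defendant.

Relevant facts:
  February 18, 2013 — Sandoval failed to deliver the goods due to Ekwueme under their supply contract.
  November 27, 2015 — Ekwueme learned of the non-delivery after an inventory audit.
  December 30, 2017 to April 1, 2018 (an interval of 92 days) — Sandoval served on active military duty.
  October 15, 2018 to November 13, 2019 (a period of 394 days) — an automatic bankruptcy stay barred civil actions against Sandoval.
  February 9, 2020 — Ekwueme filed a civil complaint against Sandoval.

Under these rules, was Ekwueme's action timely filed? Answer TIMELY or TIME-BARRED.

TIMELY

Accrual is tied to discovery, so the period began on November 27, 2015 rather than on February 18, 2013 when the act occurred.
3 years from November 27, 2015 is November 27, 2018.
The defendant's active military service from December 30, 2017 to April 1, 2018 tolled the period for 92 days, extending the deadline to February 27, 2019.
Because the automatic bankruptcy stay ran from October 15, 2018 to November 13, 2019, the deadline is extended by 394 days to March 27, 2020.
Filing on February 9, 2020 beat the March 27, 2020 deadline — the action is timely.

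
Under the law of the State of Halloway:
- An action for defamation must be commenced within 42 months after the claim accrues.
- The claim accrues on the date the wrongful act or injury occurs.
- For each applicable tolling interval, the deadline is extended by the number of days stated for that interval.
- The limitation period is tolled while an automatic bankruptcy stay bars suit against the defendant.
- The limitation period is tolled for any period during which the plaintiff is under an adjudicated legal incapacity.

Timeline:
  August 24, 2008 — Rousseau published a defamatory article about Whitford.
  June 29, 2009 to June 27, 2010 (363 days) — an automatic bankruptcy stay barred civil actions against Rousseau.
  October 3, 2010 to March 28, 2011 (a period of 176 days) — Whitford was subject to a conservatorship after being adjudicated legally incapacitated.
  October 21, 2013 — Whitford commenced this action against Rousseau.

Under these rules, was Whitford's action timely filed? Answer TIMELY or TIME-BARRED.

The claim accrued on August 24, 2008, the date of the act.
The untolled deadline — 42 months after August 24, 2008 — is February 24, 2012.
The period was tolled for 363 days by the automatic bankruptcy stay (June 29, 2009 to June 27, 2010), pushing the deadline to February 21, 2013.
The plaintiff's legal incapacity from October 3, 2010 to March 28, 2011 tolled the period for 176 days, extending the deadline to August 16, 2013.
Whitford filed on October 21, 2013, after the August 16, 2013 deadline, so the action is time-barred.

TIME-BARRED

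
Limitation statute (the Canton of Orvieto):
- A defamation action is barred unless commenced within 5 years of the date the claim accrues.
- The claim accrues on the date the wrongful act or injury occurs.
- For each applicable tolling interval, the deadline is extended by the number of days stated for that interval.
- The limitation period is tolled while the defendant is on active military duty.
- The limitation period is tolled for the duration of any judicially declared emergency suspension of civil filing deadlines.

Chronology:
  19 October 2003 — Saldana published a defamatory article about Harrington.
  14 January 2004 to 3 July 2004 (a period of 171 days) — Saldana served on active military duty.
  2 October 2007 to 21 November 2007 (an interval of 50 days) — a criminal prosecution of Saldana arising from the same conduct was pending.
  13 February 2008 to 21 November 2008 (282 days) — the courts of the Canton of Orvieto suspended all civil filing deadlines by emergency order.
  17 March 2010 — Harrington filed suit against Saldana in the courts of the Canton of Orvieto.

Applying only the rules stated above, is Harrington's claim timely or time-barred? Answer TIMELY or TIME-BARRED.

The limitation period began to run on 19 October 2003.
Adding the 5 years base period to 19 October 2003 gives a deadline of 19 October 2008, before any tolling.
The defendant's active military service from 14 January 2004 to 3 July 2004 tolled the period for 171 days, extending the deadline to 8 April 2009.
Because the emergency suspension of filing deadlines ran from 13 February 2008 to 21 November 2008, the deadline is extended by 282 days to 15 January 2010.
The pending criminal prosecution from 2 October 2007 to 21 November 2007 does not toll the period, because no stated rule makes a criminal prosecution a tolling event.
The 17 March 2010 filing falls after the 15 January 2010 deadline; the claim is time-barred.

TIME-BARRED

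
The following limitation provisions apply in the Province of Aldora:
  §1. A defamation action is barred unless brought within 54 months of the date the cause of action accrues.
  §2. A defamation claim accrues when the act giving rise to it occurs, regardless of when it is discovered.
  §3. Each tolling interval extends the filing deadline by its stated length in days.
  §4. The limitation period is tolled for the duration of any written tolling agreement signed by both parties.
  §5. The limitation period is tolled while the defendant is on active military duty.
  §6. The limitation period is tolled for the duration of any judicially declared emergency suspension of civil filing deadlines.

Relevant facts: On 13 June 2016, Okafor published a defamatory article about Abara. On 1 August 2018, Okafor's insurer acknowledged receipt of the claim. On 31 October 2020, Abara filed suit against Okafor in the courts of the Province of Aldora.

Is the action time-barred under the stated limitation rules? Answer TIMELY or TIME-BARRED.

The limitation period began to run on 13 June 2016.
Adding the 54 months base period to 13 June 2016 gives a deadline of 13 December 2020, before any tolling.
None of the other events listed affects the running of the period under the stated rules.
Abara filed on 31 October 2020, before the 13 December 2020 deadline, so the action is timely.

TIMELY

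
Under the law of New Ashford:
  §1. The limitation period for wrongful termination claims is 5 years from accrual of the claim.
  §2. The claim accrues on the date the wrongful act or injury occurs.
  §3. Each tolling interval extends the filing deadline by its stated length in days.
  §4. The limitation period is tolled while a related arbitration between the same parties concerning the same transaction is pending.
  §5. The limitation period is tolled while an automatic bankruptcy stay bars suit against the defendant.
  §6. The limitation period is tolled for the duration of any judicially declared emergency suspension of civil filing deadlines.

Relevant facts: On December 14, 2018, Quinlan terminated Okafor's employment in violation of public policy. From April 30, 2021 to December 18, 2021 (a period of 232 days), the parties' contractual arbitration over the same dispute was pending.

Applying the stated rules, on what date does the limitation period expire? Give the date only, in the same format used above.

The claim accrued on December 14, 2018, when the wrongful act occurred.
5 years from December 14, 2018 is December 14, 2023.
The pending related arbitration from April 30, 2021 to December 18, 2021 tolled the period for 232 days, extending the deadline to August 2, 2024.

August 2, 2024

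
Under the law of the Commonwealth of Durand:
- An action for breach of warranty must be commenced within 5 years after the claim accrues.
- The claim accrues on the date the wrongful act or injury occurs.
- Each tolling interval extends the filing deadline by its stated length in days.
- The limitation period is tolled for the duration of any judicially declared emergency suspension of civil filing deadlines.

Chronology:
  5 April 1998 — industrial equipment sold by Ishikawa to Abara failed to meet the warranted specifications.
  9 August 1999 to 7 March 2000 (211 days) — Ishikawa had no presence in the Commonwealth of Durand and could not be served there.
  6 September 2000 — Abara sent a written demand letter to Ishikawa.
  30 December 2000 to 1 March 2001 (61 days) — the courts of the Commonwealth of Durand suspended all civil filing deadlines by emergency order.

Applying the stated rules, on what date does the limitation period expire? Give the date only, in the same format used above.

5 June 2003

The claim accrued on 5 April 1998, when the wrongful act occurred.
The untolled deadline — 5 years after 5 April 1998 — is 5 April 2003.
The emergency suspension of filing deadlines from 30 December 2000 to 1 March 2001 tolled the period for 61 days, extending the deadline to 5 June 2003.
The defendant's absence from the jurisdiction from 9 August 1999 to 7 March 2000 does not toll the period, because no stated rule makes the defendant's absence a tolling event.
None of the other events listed affects the running of the period under the stated rules.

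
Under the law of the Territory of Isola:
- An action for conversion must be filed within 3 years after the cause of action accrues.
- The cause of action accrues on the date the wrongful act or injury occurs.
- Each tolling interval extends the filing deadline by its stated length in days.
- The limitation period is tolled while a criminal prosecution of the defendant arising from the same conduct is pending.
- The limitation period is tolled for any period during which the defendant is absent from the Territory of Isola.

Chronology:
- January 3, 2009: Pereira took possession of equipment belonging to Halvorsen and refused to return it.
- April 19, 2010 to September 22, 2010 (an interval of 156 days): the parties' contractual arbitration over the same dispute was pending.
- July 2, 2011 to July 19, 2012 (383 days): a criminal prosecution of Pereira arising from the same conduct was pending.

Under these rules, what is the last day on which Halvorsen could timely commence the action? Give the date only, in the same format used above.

The limitation period began to run on January 3, 2009.
Adding the 3 years base period to January 3, 2009 gives a deadline of January 3, 2012, before any tolling.
The period was tolled for 383 days by the pending criminal prosecution (July 2, 2011 to July 19, 2012), pushing the deadline to January 20, 2013.
Although a pending arbitration ran from April 19, 2010 to September 22, 2010, the stated rules do not make that a tolling event, so it is disregarded.

January 20, 2013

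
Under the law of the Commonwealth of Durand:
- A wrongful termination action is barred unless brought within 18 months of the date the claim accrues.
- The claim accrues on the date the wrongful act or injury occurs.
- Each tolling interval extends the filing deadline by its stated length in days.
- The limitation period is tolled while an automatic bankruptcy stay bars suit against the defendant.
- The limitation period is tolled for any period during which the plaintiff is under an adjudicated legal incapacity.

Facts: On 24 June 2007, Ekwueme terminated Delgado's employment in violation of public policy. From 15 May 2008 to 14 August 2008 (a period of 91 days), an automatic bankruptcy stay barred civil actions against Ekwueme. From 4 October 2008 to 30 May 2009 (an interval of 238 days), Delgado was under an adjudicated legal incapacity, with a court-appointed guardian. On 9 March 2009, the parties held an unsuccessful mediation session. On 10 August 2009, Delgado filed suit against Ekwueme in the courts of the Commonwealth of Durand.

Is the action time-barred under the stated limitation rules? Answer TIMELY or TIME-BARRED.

TIMELY

The claim accrued on 24 June 2007, when the wrongful act occurred.
The untolled deadline — 18 months after 24 June 2007 — is 24 December 2008.
The period was tolled for 91 days by the automatic bankruptcy stay (15 May 2008 to 14 August 2008), pushing the deadline to 25 March 2009.
The period was tolled for 238 days by the plaintiff's legal incapacity (4 October 2008 to 30 May 2009), pushing the deadline to 18 November 2009.
The other events in the timeline have no effect on the limitation period under the stated rules.
Delgado filed on 10 August 2009, before the 18 November 2009 deadline, so the action is timely.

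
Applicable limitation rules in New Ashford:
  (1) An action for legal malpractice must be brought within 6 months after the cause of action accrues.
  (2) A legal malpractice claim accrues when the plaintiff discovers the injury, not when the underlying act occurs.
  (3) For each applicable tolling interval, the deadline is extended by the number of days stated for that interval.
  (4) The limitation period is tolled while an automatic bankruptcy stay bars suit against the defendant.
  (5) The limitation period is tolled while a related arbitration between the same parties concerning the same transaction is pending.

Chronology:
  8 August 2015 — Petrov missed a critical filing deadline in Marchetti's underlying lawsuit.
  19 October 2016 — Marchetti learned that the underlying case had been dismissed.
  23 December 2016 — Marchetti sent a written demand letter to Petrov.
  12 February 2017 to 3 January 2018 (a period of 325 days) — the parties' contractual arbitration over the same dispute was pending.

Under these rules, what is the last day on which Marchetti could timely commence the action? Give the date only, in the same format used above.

10 March 2018

Under the discovery rule, the claim accrued on 19 October 2016, when Marchetti discovered the injury — not on the 8 August 2015 date of the underlying act.
Adding the 6 months base period to 19 October 2016 gives a deadline of 19 April 2017, before any tolling.
The pending related arbitration from 12 February 2017 to 3 January 2018 tolled the period for 325 days, extending the deadline to 10 March 2018.
The other events in the timeline have no effect on the limitation period under the stated rules.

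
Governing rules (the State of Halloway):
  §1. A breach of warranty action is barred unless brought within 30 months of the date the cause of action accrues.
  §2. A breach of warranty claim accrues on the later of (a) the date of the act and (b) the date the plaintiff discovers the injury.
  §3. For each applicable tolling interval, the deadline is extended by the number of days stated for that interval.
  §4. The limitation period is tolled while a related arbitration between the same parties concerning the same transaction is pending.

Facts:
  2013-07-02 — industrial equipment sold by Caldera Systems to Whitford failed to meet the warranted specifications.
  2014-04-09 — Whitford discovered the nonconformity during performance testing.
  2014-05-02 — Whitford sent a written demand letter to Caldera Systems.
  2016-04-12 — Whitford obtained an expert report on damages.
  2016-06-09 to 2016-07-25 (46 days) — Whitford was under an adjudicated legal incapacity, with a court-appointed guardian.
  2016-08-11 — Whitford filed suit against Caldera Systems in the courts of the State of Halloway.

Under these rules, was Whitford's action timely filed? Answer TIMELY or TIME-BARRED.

Taking the later of the act (2013-07-02) and discovery (2014-04-09), the claim accrued on 2014-04-09.
Adding the 30 months base period to 2014-04-09 gives a deadline of 2016-10-09, before any tolling.
The plaintiff's legal incapacity from 2016-06-09 to 2016-07-25 does not toll the period, because no stated rule makes the plaintiff's incapacity a tolling event.
The other events in the timeline have no effect on the limitation period under the stated rules.
Filing on 2016-08-11 beat the 2016-10-09 deadline — the action is timely.

TIMELY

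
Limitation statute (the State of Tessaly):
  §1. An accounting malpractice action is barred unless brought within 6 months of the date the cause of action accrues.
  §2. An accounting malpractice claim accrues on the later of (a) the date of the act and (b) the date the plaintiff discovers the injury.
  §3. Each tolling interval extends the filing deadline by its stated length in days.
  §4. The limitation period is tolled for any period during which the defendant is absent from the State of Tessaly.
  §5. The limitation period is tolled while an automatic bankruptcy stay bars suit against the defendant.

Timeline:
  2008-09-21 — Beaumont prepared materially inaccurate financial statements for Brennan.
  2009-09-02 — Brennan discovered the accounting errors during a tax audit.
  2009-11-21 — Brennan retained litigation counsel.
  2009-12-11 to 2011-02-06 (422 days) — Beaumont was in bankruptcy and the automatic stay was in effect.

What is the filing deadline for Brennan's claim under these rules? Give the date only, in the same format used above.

2011-04-28

Because discovery on 2009-09-02 post-dates the 2008-09-21 act, accrual under the later-of rule falls on 2009-09-02.
Adding the 6 months base period to 2009-09-02 gives a deadline of 2010-03-02, before any tolling.
The period was tolled for 422 days by the automatic bankruptcy stay (2009-12-11 to 2011-02-06), pushing the deadline to 2011-04-28.
None of the other events listed affects the running of the period under the stated rules.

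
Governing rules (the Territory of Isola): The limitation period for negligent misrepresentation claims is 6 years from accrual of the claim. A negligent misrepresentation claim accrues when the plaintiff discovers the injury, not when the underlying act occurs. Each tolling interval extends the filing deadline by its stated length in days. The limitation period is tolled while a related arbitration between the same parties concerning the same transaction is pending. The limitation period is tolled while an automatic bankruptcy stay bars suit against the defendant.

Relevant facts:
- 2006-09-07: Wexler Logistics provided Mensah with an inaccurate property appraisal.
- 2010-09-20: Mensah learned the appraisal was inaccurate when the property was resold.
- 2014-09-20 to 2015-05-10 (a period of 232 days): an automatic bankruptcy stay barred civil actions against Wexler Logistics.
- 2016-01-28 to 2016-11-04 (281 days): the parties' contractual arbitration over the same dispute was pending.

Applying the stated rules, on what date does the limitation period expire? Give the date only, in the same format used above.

Under the discovery rule, the claim accrued on 2010-09-20, when Mensah discovered the injury — not on the 2006-09-07 date of the underlying act.
6 years from 2010-09-20 is 2016-09-20.
Because the automatic bankruptcy stay ran from 2014-09-20 to 2015-05-10, the deadline is extended by 232 days to 2017-05-10.
The pending related arbitration from 2016-01-28 to 2016-11-04 tolled the period for 281 days, extending the deadline to 2018-02-15.

2018-02-15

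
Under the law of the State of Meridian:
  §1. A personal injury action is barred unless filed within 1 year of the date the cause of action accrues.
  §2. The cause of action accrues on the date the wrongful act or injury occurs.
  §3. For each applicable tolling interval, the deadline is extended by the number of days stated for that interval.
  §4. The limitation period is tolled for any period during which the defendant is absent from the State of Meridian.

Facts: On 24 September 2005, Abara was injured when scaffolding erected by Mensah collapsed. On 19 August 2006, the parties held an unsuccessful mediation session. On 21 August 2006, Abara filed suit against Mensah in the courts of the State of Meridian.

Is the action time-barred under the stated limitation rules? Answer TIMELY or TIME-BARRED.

The claim accrued on 24 September 2005, when the wrongful act occurred.
1 year from 24 September 2005 is 24 September 2006.
The other events in the timeline have no effect on the limitation period under the stated rules.
The 21 August 2006 filing precedes the 24 September 2006 deadline; the claim is timely.

TIMELY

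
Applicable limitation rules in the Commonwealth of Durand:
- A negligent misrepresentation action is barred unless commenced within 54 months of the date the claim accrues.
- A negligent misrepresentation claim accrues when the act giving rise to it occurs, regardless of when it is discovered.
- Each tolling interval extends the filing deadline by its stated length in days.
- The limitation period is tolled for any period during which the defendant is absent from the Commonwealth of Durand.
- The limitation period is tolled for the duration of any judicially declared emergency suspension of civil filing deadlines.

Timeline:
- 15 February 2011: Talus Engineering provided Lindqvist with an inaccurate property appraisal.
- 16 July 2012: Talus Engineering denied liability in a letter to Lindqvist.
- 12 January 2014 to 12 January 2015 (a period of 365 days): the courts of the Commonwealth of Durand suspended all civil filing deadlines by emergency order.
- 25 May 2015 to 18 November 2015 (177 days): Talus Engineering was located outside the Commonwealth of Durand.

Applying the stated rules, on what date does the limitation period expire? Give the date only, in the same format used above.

The claim accrued on 15 February 2011, the date of the act.
54 months from 15 February 2011 is 15 August 2015.
The emergency suspension of filing deadlines from 12 January 2014 to 12 January 2015 tolled the period for 365 days, extending the deadline to 14 August 2016.
The defendant's absence from the jurisdiction from 25 May 2015 to 18 November 2015 tolled the period for 177 days, extending the deadline to 7 February 2017.
None of the other events listed affects the running of the period under the stated rules.

7 February 2017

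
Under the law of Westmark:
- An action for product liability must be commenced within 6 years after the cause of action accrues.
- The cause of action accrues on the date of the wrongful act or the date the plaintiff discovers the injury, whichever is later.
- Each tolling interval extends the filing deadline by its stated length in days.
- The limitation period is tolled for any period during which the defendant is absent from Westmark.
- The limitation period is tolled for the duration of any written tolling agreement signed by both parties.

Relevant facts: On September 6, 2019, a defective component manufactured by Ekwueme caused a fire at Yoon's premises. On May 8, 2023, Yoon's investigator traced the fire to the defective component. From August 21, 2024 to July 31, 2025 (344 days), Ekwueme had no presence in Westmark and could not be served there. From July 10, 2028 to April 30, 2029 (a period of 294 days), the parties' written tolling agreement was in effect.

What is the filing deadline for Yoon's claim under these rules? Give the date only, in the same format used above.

Taking the later of the act (September 6, 2019) and discovery (May 8, 2023), the claim accrued on May 8, 2023.
6 years from May 8, 2023 is May 8, 2029.
The defendant's absence from the jurisdiction from August 21, 2024 to July 31, 2025 tolled the period for 344 days, extending the deadline to April 17, 2030.
The written tolling agreement from July 10, 2028 to April 30, 2029 tolled the period for 294 days, extending the deadline to February 5, 2031.

February 5, 2031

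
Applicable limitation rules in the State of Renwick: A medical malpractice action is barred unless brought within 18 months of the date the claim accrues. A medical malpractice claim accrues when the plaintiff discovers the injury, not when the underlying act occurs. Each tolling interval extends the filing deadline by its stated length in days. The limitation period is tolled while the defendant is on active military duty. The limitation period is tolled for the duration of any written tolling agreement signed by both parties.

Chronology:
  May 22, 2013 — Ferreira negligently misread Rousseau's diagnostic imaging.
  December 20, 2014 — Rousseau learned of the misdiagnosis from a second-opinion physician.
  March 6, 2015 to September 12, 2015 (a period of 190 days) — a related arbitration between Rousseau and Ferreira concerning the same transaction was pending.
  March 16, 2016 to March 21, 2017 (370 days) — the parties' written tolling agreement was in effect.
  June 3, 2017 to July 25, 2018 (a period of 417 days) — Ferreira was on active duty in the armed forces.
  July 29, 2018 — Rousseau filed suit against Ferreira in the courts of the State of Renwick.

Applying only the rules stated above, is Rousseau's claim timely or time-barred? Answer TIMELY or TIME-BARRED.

Under the discovery rule, the claim accrued on December 20, 2014, when Rousseau discovered the injury — not on the May 22, 2013 date of the underlying act.
Adding the 18 months base period to December 20, 2014 gives a deadline of June 20, 2016, before any tolling.
Because the written tolling agreement ran from March 16, 2016 to March 21, 2017, the deadline is extended by 370 days to June 25, 2017.
Because the defendant's active military service ran from June 3, 2017 to July 25, 2018, the deadline is extended by 417 days to August 16, 2018.
The pending related arbitration from March 6, 2015 to September 12, 2015 does not toll the period, because no stated rule makes a pending arbitration a tolling event.
Rousseau filed on July 29, 2018, before the August 16, 2018 deadline, so the action is timely.

TIMELY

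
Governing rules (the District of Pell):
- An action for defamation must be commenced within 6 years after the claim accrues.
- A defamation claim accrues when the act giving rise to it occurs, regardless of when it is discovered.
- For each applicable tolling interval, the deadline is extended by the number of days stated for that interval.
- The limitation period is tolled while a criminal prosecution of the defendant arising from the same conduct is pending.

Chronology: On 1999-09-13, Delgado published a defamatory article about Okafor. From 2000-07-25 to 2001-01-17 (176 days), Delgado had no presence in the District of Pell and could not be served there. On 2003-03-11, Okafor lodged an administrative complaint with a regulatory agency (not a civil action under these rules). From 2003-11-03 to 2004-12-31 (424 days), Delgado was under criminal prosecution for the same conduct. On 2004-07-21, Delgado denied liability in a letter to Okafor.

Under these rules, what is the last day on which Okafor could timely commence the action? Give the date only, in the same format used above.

The limitation period began to run on 1999-09-13.
Adding the 6 years base period to 1999-09-13 gives a deadline of 2005-09-13, before any tolling.
The pending criminal prosecution from 2003-11-03 to 2004-12-31 tolled the period for 424 days, extending the deadline to 2006-11-11.
No stated provision tolls the period for the defendant's absence, so the interval from 2000-07-25 to 2001-01-17 has no effect on the deadline.
None of the other events listed affects the running of the period under the stated rules.

2006-11-11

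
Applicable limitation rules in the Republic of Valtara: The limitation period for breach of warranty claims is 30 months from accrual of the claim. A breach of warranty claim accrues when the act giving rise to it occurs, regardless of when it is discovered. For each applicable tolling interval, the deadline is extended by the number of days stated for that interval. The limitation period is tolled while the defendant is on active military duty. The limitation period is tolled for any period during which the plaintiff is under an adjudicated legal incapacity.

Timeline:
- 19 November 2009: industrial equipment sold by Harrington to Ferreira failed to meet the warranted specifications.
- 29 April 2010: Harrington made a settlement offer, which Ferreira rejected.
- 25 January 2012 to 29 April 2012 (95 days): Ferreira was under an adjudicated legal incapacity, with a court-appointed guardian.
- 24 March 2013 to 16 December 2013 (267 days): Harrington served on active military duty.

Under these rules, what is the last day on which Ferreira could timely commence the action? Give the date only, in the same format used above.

22 August 2012

The claim accrued on 19 November 2009, when the wrongful act occurred.
30 months from 19 November 2009 is 19 May 2012.
The period was tolled for 95 days by the plaintiff's legal incapacity (25 January 2012 to 29 April 2012), pushing the deadline to 22 August 2012.
The defendant's active military service starting 24 March 2013 came too late — the period had run on 22 August 2012 — and so does not extend the deadline.
None of the other events listed affects the running of the period under the stated rules.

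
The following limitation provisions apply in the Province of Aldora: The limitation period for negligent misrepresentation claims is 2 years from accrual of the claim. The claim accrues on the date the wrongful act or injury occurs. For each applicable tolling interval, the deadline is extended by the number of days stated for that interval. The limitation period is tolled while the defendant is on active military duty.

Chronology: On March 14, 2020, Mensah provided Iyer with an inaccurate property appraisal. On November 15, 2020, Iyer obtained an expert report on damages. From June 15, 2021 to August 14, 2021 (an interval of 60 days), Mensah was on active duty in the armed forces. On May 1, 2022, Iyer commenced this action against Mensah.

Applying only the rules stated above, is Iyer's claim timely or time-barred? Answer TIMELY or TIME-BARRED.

The limitation period began to run on March 14, 2020.
2 years from March 14, 2020 is March 14, 2022.
The period was tolled for 60 days by the defendant's active military service (June 15, 2021 to August 14, 2021), pushing the deadline to May 13, 2022.
Nothing else in the chronology tolls or restarts the period.
The May 1, 2022 filing precedes the May 13, 2022 deadline; the claim is timely.

TIMELY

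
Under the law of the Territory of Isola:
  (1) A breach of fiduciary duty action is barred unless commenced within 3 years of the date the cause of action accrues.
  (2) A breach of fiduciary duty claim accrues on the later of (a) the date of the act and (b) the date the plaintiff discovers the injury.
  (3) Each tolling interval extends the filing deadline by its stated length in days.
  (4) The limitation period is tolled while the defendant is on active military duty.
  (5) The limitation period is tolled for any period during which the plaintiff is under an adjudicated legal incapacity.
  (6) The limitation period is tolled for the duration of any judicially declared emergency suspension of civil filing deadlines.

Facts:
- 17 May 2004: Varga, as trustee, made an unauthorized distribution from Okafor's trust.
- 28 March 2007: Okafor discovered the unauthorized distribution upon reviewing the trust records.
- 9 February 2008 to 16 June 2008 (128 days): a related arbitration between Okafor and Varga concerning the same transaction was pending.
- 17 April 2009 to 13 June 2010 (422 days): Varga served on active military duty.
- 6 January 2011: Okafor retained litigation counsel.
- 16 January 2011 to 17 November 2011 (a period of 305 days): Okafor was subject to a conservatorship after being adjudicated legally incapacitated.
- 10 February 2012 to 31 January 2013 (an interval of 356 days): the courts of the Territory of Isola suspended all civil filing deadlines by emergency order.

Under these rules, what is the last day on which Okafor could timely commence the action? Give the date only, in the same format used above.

15 March 2013

Taking the later of the act (17 May 2004) and discovery (28 March 2007), the claim accrued on 28 March 2007.
Adding the 3 years base period to 28 March 2007 gives a deadline of 28 March 2010, before any tolling.
The defendant's active military service from 17 April 2009 to 13 June 2010 tolled the period for 422 days, extending the deadline to 24 May 2011.
The period was tolled for 305 days by the plaintiff's legal incapacity (16 January 2011 to 17 November 2011), pushing the deadline to 24 March 2012.
Because the emergency suspension of filing deadlines ran from 10 February 2012 to 31 January 2013, the deadline is extended by 356 days to 15 March 2013.
The pending related arbitration from 9 February 2008 to 16 June 2008 does not toll the period, because no stated rule makes a pending arbitration a tolling event.
Nothing else in the chronology tolls or restarts the period.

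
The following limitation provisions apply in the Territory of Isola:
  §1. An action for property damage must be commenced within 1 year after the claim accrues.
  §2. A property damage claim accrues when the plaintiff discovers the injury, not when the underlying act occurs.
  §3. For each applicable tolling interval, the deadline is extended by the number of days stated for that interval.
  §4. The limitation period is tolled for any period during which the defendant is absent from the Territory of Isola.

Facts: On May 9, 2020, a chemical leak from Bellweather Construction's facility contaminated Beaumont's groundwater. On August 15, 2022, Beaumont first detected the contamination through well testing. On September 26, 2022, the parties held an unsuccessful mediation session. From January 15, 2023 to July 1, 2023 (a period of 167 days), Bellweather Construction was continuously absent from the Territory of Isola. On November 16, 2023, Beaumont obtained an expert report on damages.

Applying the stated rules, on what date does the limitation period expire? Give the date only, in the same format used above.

Accrual is tied to discovery, so the period began on August 15, 2022 rather than on May 9, 2020 when the act occurred.
Adding the 1 year base period to August 15, 2022 gives a deadline of August 15, 2023, before any tolling.
The defendant's absence from the jurisdiction from January 15, 2023 to July 1, 2023 tolled the period for 167 days, extending the deadline to January 29, 2024.
The other events in the timeline have no effect on the limitation period under the stated rules.

January 29, 2024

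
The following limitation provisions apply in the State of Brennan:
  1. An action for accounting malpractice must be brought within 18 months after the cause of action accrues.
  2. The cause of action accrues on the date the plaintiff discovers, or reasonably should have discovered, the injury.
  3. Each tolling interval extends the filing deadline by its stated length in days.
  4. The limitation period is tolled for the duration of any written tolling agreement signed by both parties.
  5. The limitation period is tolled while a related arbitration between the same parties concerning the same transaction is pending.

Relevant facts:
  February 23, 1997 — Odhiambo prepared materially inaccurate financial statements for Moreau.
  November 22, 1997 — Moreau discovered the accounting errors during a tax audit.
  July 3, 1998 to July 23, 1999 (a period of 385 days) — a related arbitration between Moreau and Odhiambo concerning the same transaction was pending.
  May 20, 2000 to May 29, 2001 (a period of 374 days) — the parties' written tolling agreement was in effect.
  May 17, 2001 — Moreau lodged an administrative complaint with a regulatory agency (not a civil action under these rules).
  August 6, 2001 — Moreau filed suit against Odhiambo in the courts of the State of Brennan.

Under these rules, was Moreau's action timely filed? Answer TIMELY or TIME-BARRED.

The claim did not accrue until Moreau discovered the injury on November 22, 1997; the February 23, 1997 act date does not start the clock under the stated rule.
Adding the 18 months base period to November 22, 1997 gives a deadline of May 22, 1999, before any tolling.
The pending related arbitration from July 3, 1998 to July 23, 1999 tolled the period for 385 days, extending the deadline to June 10, 2000.
The written tolling agreement from May 20, 2000 to May 29, 2001 tolled the period for 374 days, extending the deadline to June 19, 2001.
The other events in the timeline have no effect on the limitation period under the stated rules.
The August 6, 2001 filing falls after the June 19, 2001 deadline; the claim is time-barred.

TIME-BARRED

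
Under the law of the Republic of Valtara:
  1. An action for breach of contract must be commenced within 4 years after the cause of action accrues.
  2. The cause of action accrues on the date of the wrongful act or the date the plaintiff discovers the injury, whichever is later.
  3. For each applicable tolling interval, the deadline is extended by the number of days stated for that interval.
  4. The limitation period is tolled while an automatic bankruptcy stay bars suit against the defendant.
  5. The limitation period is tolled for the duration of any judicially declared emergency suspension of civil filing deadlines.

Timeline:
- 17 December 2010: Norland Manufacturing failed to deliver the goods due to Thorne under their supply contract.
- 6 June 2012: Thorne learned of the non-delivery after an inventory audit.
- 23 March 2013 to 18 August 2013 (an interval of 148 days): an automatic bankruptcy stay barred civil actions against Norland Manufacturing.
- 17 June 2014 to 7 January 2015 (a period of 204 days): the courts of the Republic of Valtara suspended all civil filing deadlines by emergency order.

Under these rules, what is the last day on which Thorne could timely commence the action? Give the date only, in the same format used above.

The claim accrued on 6 June 2012 — the later of the 17 December 2010 act and the 6 June 2012 discovery.
4 years from 6 June 2012 is 6 June 2016.
The automatic bankruptcy stay from 23 March 2013 to 18 August 2013 tolled the period for 148 days, extending the deadline to 1 November 2016.
The emergency suspension of filing deadlines from 17 June 2014 to 7 January 2015 tolled the period for 204 days, extending the deadline to 24 May 2017.

24 May 2017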